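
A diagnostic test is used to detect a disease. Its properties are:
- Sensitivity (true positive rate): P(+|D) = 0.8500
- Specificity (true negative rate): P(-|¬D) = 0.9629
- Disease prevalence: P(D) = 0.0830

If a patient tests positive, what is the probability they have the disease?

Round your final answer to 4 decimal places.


Let D = has disease, + = positive test

Given:
- P(D) = 0.0830 (prevalence)
- P(+|D) = 0.8500 (sensitivity)
- P(-|¬D) = 0.9629 (specificity)
- P(+|¬D) = 0.0371 (false positive rate = 1 - specificity)

Step 1: Find P(+)
P(+) = P(+|D)P(D) + P(+|¬D)P(¬D)
     = 0.8500 × 0.0830 + 0.0371 × 0.9170
     = 0.07055000 + 0.03402070
     = 0.10457070

Step 2: Apply Bayes' theorem for P(D|+)
P(D|+) = P(+|D)P(D) / P(+)
       = 0.07055000 / 0.10457070
       = 0.6747


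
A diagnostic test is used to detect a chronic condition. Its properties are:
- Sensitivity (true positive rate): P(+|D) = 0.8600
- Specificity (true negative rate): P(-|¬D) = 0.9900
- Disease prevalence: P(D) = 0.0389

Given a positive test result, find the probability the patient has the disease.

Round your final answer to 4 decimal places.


Let D = has disease, + = positive test

Given:
- P(D) = 0.0389 (prevalence)
- P(+|D) = 0.8600 (sensitivity)
- P(-|¬D) = 0.9900 (specificity)
- P(+|¬D) = 0.0100 (false positive rate = 1 - specificity)

Step 1: Find P(+)
P(+) = P(+|D)P(D) + P(+|¬D)P(¬D)
     = 0.8600 × 0.0389 + 0.0100 × 0.9611
     = 0.03345400 + 0.00961100
     = 0.04306500

Step 2: Apply Bayes' theorem for P(D|+)
P(D|+) = P(+|D)P(D) / P(+)
       = 0.03345400 / 0.04306500
       = 0.7768


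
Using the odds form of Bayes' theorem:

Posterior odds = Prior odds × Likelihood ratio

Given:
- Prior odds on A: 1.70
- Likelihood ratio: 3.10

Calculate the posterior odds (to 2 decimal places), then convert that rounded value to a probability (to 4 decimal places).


Step 1: Calculate posterior odds
Posterior odds = Prior odds × LR
               = 1.70 × 3.10
               = 5.27

Step 2: Convert to probability
P(A|E) = Posterior odds / (1 + Posterior odds)
       = 5.27 / (1 + 5.27)
       = 5.27 / 6.27
       = 0.8405

The evidence increased P(A) from 0.6296 to 0.8405.


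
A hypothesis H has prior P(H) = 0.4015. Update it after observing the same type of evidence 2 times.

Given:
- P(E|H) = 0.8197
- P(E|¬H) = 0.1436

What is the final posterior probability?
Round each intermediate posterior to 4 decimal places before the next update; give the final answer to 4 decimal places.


Sequential Bayesian updating:

Initial prior: P(H) = 0.4015

Update 1:
  P(E) = 0.8197 × 0.4015 + 0.1436 × 0.5985 = 0.32910955 + 0.08594460 = 0.41505415
  P(H|E) = 0.32910955 / 0.41505415 = 0.7929

Update 2:
  P(E) = 0.8197 × 0.7929 + 0.1436 × 0.2071 = 0.64994013 + 0.02973956 = 0.67967969
  P(H|E) = 0.64994013 / 0.67967969 = 0.9562

Final posterior: 0.9562


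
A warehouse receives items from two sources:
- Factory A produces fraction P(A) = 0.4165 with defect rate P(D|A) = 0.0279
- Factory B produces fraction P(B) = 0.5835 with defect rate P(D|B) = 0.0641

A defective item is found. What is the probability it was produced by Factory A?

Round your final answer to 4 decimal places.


Let A = from Factory A, D = defective

Given:
- P(A) = 0.4165, P(B) = 0.5835
- P(D|A) = 0.0279, P(D|B) = 0.0641

Step 1: Find P(D)
P(D) = P(D|A)P(A) + P(D|B)P(B)
     = 0.0279 × 0.4165 + 0.0641 × 0.5835
     = 0.01162035 + 0.03740235
     = 0.04902270

Step 2: Apply Bayes' theorem
P(A|D) = P(D|A)P(A) / P(D)
       = 0.01162035 / 0.04902270
       = 0.2370


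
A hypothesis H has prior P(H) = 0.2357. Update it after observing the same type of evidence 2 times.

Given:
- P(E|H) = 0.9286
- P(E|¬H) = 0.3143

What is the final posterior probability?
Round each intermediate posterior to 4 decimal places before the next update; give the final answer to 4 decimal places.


Sequential Bayesian updating:

Initial prior: P(H) = 0.2357

Update 1:
  P(E) = 0.9286 × 0.2357 + 0.3143 × 0.7643 = 0.21887102 + 0.24021949 = 0.45909051
  P(H|E) = 0.21887102 / 0.45909051 = 0.4767

Update 2:
  P(E) = 0.9286 × 0.4767 + 0.3143 × 0.5233 = 0.44266362 + 0.16447319 = 0.60713681
  P(H|E) = 0.44266362 / 0.60713681 = 0.7291

Final posterior: 0.7291


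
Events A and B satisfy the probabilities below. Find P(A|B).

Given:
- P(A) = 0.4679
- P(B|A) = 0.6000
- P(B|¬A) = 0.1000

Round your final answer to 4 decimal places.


Bayes' theorem: P(A|B) = P(B|A) × P(A) / P(B)

Step 1: Calculate P(B) using law of total probability
P(B) = P(B|A)P(A) + P(B|¬A)P(¬A)
     = 0.6000 × 0.4679 + 0.1000 × 0.5321
     = 0.28074000 + 0.05321000
     = 0.33395000

Step 2: Apply Bayes' theorem
P(A|B) = P(B|A) × P(A) / P(B)
       = 0.28074000 / 0.33395000
       = 0.8407


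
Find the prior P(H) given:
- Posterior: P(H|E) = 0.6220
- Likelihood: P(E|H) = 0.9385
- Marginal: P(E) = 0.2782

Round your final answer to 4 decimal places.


From Bayes' theorem: P(H|E) = P(E|H) × P(H) / P(E)

Rearranging for P(H):
P(H) = P(H|E) × P(E) / P(E|H)
     = 0.6220 × 0.2782 / 0.9385
     = 0.17304040 / 0.9385
     = 0.1844


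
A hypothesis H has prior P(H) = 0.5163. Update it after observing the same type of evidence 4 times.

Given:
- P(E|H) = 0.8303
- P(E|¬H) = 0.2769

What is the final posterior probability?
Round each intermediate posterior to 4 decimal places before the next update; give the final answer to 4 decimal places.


Sequential Bayesian updating:

Initial prior: P(H) = 0.5163

Update 1:
  P(E) = 0.8303 × 0.5163 + 0.2769 × 0.4837 = 0.42868389 + 0.13393653 = 0.56262042
  P(H|E) = 0.42868389 / 0.56262042 = 0.7619

Update 2:
  P(E) = 0.8303 × 0.7619 + 0.2769 × 0.2381 = 0.63260557 + 0.06592989 = 0.69853546
  P(H|E) = 0.63260557 / 0.69853546 = 0.9056

Update 3:
  P(E) = 0.8303 × 0.9056 + 0.2769 × 0.0944 = 0.75191968 + 0.02613936 = 0.77805904
  P(H|E) = 0.75191968 / 0.77805904 = 0.9664

Update 4:
  P(E) = 0.8303 × 0.9664 + 0.2769 × 0.0336 = 0.80240192 + 0.00930384 = 0.81170576
  P(H|E) = 0.80240192 / 0.81170576 = 0.9885

Final posterior: 0.9885


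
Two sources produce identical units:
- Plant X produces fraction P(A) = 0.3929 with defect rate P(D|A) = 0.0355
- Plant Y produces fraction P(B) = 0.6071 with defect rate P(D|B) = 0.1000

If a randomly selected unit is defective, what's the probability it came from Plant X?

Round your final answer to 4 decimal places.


Let A = from Plant X, D = defective

Given:
- P(A) = 0.3929, P(B) = 0.6071
- P(D|A) = 0.0355, P(D|B) = 0.1000

Step 1: Find P(D)
P(D) = P(D|A)P(A) + P(D|B)P(B)
     = 0.0355 × 0.3929 + 0.1000 × 0.6071
     = 0.01394795 + 0.06071000
     = 0.07465795

Step 2: Apply Bayes' theorem
P(A|D) = P(D|A)P(A) / P(D)
       = 0.01394795 / 0.07465795
       = 0.1868


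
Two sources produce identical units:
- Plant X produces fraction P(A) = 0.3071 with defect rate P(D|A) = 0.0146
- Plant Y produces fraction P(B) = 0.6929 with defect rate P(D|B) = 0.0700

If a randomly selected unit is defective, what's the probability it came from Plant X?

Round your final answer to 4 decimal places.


Let A = from Plant X, D = defective

Given:
- P(A) = 0.3071, P(B) = 0.6929
- P(D|A) = 0.0146, P(D|B) = 0.0700

Step 1: Find P(D)
P(D) = P(D|A)P(A) + P(D|B)P(B)
     = 0.0146 × 0.3071 + 0.0700 × 0.6929
     = 0.00448366 + 0.04850300
     = 0.05298666

Step 2: Apply Bayes' theorem
P(A|D) = P(D|A)P(A) / P(D)
       = 0.00448366 / 0.05298666
       = 0.0846


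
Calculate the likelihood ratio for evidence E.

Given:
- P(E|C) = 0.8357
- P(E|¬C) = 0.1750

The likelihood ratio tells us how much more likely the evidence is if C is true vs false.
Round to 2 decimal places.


Likelihood Ratio (LR) = P(E|C) / P(E|¬C)

LR = 0.8357 / 0.1750
   = 4.78

The evidence is 4.78 times more likely if C is true than if C is false.
LR > 1, so observing E raises the odds in favor of C.


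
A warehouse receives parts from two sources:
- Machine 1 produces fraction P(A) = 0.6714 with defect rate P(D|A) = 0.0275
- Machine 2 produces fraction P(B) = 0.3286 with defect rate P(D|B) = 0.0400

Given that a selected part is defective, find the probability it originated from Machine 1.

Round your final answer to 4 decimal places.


Let A = from Machine 1, D = defective

Given:
- P(A) = 0.6714, P(B) = 0.3286
- P(D|A) = 0.0275, P(D|B) = 0.0400

Step 1: Find P(D)
P(D) = P(D|A)P(A) + P(D|B)P(B)
     = 0.0275 × 0.6714 + 0.0400 × 0.3286
     = 0.01846350 + 0.01314400
     = 0.03160750

Step 2: Apply Bayes' theorem
P(A|D) = P(D|A)P(A) / P(D)
       = 0.01846350 / 0.03160750
       = 0.5841


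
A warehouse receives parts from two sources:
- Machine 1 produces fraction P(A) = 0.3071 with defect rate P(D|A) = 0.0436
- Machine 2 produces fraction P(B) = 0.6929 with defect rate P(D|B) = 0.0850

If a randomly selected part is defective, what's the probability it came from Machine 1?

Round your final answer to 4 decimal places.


Let A = from Machine 1, D = defective

Given:
- P(A) = 0.3071, P(B) = 0.6929
- P(D|A) = 0.0436, P(D|B) = 0.0850

Step 1: Find P(D)
P(D) = P(D|A)P(A) + P(D|B)P(B)
     = 0.0436 × 0.3071 + 0.0850 × 0.6929
     = 0.01338956 + 0.05889650
     = 0.07228606

Step 2: Apply Bayes' theorem
P(A|D) = P(D|A)P(A) / P(D)
       = 0.01338956 / 0.07228606
       = 0.1852


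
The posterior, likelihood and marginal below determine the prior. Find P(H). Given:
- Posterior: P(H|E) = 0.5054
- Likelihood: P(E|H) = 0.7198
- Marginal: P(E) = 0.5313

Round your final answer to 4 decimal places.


From Bayes' theorem: P(H|E) = P(E|H) × P(H) / P(E)

Rearranging for P(H):
P(H) = P(H|E) × P(E) / P(E|H)
     = 0.5054 × 0.5313 / 0.7198
     = 0.26851902 / 0.7198
     = 0.3730


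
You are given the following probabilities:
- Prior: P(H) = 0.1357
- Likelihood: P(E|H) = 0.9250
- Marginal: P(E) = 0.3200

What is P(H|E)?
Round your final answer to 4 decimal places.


Using Bayes' theorem:

P(H|E) = P(E|H) × P(H) / P(E)
       = 0.9250 × 0.1357 / 0.3200
       = 0.12552250 / 0.3200
       = 0.3923

The evidence strengthens our belief in H.
Prior: 0.1357 → Posterior: 0.3923


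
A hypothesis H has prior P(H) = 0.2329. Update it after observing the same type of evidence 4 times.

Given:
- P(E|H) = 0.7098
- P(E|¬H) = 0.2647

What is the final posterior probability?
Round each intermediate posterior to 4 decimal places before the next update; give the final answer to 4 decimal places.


Sequential Bayesian updating:

Initial prior: P(H) = 0.2329

Update 1:
  P(E) = 0.7098 × 0.2329 + 0.2647 × 0.7671 = 0.16531242 + 0.20305137 = 0.36836379
  P(H|E) = 0.16531242 / 0.36836379 = 0.4488

Update 2:
  P(E) = 0.7098 × 0.4488 + 0.2647 × 0.5512 = 0.31855824 + 0.14590264 = 0.46446088
  P(H|E) = 0.31855824 / 0.46446088 = 0.6859

Update 3:
  P(E) = 0.7098 × 0.6859 + 0.2647 × 0.3141 = 0.48685182 + 0.08314227 = 0.56999409
  P(H|E) = 0.48685182 / 0.56999409 = 0.8541

Update 4:
  P(E) = 0.7098 × 0.8541 + 0.2647 × 0.1459 = 0.60624018 + 0.03861973 = 0.64485991
  P(H|E) = 0.60624018 / 0.64485991 = 0.9401

Final posterior: 0.9401


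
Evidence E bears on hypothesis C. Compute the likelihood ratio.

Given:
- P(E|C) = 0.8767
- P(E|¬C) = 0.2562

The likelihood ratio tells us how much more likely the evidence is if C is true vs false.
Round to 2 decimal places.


Likelihood Ratio (LR) = P(E|C) / P(E|¬C)

LR = 0.8767 / 0.2562
   = 3.42

The evidence is 3.42 times more likely if C is true than if C is false.
Because LR exceeds 1, E is evidence for C.


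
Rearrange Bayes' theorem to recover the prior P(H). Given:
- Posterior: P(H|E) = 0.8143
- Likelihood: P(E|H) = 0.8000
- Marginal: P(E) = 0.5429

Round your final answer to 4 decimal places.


From Bayes' theorem: P(H|E) = P(E|H) × P(H) / P(E)

Rearranging for P(H):
P(H) = P(H|E) × P(E) / P(E|H)
     = 0.8143 × 0.5429 / 0.8000
     = 0.44208347 / 0.8000
     = 0.5526


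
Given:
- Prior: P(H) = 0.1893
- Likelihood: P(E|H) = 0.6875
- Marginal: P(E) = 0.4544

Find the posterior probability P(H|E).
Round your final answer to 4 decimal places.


Using Bayes' theorem:

P(H|E) = P(E|H) × P(H) / P(E)
       = 0.6875 × 0.1893 / 0.4544
       = 0.13014375 / 0.4544
       = 0.2864

The evidence strengthens our belief in H.
Prior: 0.1893 → Posterior: 0.2864


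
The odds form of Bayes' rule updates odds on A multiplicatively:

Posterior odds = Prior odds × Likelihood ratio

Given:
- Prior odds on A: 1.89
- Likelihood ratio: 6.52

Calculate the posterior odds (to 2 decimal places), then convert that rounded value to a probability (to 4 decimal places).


Step 1: Calculate posterior odds
Posterior odds = Prior odds × LR
               = 1.89 × 6.52
               = 12.32

Step 2: Convert to probability
P(A|E) = Posterior odds / (1 + Posterior odds)
       = 12.32 / (1 + 12.32)
       = 12.32 / 13.32
       = 0.9249

The evidence increased P(A) from 0.6540 to 0.9249.


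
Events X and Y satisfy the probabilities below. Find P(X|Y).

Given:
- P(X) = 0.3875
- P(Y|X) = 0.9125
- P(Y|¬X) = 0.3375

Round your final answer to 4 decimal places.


Bayes' theorem: P(X|Y) = P(Y|X) × P(X) / P(Y)

Step 1: Calculate P(Y) using law of total probability
P(Y) = P(Y|X)P(X) + P(Y|¬X)P(¬X)
     = 0.9125 × 0.3875 + 0.3375 × 0.6125
     = 0.35359375 + 0.20671875
     = 0.56031250

Step 2: Apply Bayes' theorem
P(X|Y) = P(Y|X) × P(X) / P(Y)
       = 0.35359375 / 0.56031250
       = 0.6311


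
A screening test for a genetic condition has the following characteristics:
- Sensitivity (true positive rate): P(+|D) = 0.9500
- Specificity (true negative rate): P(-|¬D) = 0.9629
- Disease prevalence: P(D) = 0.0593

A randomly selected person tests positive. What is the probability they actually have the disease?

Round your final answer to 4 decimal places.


Let D = has disease, + = positive test

Given:
- P(D) = 0.0593 (prevalence)
- P(+|D) = 0.9500 (sensitivity)
- P(-|¬D) = 0.9629 (specificity)
- P(+|¬D) = 0.0371 (false positive rate = 1 - specificity)

Step 1: Find P(+)
P(+) = P(+|D)P(D) + P(+|¬D)P(¬D)
     = 0.9500 × 0.0593 + 0.0371 × 0.9407
     = 0.05633500 + 0.03489997
     = 0.09123497

Step 2: Apply Bayes' theorem for P(D|+)
P(D|+) = P(+|D)P(D) / P(+)
       = 0.05633500 / 0.09123497
       = 0.6175


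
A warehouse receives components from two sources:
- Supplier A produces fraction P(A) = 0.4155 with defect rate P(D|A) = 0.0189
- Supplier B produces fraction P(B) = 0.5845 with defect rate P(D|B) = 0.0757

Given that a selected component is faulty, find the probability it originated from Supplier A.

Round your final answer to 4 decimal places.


Let A = from Supplier A, D = faulty

Given:
- P(A) = 0.4155, P(B) = 0.5845
- P(D|A) = 0.0189, P(D|B) = 0.0757

Step 1: Find P(D)
P(D) = P(D|A)P(A) + P(D|B)P(B)
     = 0.0189 × 0.4155 + 0.0757 × 0.5845
     = 0.00785295 + 0.04424665
     = 0.05209960

Step 2: Apply Bayes' theorem
P(A|D) = P(D|A)P(A) / P(D)
       = 0.00785295 / 0.05209960
       = 0.1507


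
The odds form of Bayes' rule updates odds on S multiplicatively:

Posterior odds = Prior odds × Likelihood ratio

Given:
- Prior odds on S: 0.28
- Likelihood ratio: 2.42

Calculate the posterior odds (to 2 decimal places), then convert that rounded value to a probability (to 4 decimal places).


Step 1: Calculate posterior odds
Posterior odds = Prior odds × LR
               = 0.28 × 2.42
               = 0.68

Step 2: Convert to probability
P(S|E) = Posterior odds / (1 + Posterior odds)
       = 0.68 / (1 + 0.68)
       = 0.68 / 1.68
       = 0.4048

The evidence increased P(S) from 0.2188 to 0.4048.


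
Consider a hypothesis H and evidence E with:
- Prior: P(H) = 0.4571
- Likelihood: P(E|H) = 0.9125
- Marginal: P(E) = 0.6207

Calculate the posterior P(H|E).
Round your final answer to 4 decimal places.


Using Bayes' theorem:

P(H|E) = P(E|H) × P(H) / P(E)
       = 0.9125 × 0.4571 / 0.6207
       = 0.41710375 / 0.6207
       = 0.6720

The evidence strengthens our belief in H.
Prior: 0.4571 → Posterior: 0.6720


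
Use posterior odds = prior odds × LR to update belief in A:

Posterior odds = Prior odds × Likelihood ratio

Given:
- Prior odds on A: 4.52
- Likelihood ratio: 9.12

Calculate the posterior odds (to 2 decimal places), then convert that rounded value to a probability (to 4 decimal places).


Step 1: Calculate posterior odds
Posterior odds = Prior odds × LR
               = 4.52 × 9.12
               = 41.22

Step 2: Convert to probability
P(A|E) = Posterior odds / (1 + Posterior odds)
       = 41.22 / (1 + 41.22)
       = 41.22 / 42.22
       = 0.9763

The evidence increased P(A) from 0.8188 to 0.9763.


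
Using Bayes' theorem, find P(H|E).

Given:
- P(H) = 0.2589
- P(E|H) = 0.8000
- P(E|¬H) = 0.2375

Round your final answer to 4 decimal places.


Bayes' theorem: P(H|E) = P(E|H) × P(H) / P(E)

Step 1: Calculate P(E) using law of total probability
P(E) = P(E|H)P(H) + P(E|¬H)P(¬H)
     = 0.8000 × 0.2589 + 0.2375 × 0.7411
     = 0.20712000 + 0.17601125
     = 0.38313125

Step 2: Apply Bayes' theorem
P(H|E) = P(E|H) × P(H) / P(E)
       = 0.20712000 / 0.38313125
       = 0.5406


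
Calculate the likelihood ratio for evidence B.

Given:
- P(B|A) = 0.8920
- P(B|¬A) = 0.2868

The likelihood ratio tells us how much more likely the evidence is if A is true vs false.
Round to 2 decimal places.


Likelihood Ratio (LR) = P(B|A) / P(B|¬A)

LR = 0.8920 / 0.2868
   = 3.11

The evidence is 3.11 times more likely if A is true than if A is false.
Because LR exceeds 1, B is evidence for A.


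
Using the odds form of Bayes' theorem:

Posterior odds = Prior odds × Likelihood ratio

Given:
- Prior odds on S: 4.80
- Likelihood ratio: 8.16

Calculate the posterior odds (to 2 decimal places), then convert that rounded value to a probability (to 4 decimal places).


Step 1: Calculate posterior odds
Posterior odds = Prior odds × LR
               = 4.80 × 8.16
               = 39.17

Step 2: Convert to probability
P(S|E) = Posterior odds / (1 + Posterior odds)
       = 39.17 / (1 + 39.17)
       = 39.17 / 40.17
       = 0.9751

The evidence increased P(S) from 0.8276 to 0.9751.


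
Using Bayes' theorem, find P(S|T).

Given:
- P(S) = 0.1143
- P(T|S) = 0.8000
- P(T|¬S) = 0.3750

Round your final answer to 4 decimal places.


Bayes' theorem: P(S|T) = P(T|S) × P(S) / P(T)

Step 1: Calculate P(T) using law of total probability
P(T) = P(T|S)P(S) + P(T|¬S)P(¬S)
     = 0.8000 × 0.1143 + 0.3750 × 0.8857
     = 0.09144000 + 0.33213750
     = 0.42357750

Step 2: Apply Bayes' theorem
P(S|T) = P(T|S) × P(S) / P(T)
       = 0.09144000 / 0.42357750
       = 0.2159


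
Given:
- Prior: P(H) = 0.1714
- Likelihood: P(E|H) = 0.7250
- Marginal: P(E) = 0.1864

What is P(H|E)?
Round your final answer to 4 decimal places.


Using Bayes' theorem:

P(H|E) = P(E|H) × P(H) / P(E)
       = 0.7250 × 0.1714 / 0.1864
       = 0.12426500 / 0.1864
       = 0.6667

The evidence strengthens our belief in H.
Prior: 0.1714 → Posterior: 0.6667


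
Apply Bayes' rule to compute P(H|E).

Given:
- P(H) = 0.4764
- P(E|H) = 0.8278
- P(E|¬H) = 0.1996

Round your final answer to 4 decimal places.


Bayes' theorem: P(H|E) = P(E|H) × P(H) / P(E)

Step 1: Calculate P(E) using law of total probability
P(E) = P(E|H)P(H) + P(E|¬H)P(¬H)
     = 0.8278 × 0.4764 + 0.1996 × 0.5236
     = 0.39436392 + 0.10451056
     = 0.49887448

Step 2: Apply Bayes' theorem
P(H|E) = P(E|H) × P(H) / P(E)
       = 0.39436392 / 0.49887448
       = 0.7905


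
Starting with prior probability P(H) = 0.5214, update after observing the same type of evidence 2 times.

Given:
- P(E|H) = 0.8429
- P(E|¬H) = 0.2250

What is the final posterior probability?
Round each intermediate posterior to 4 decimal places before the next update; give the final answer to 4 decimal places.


Sequential Bayesian updating:

Initial prior: P(H) = 0.5214

Update 1:
  P(E) = 0.8429 × 0.5214 + 0.2250 × 0.4786 = 0.43948806 + 0.10768500 = 0.54717306
  P(H|E) = 0.43948806 / 0.54717306 = 0.8032

Update 2:
  P(E) = 0.8429 × 0.8032 + 0.2250 × 0.1968 = 0.67701728 + 0.04428000 = 0.72129728
  P(H|E) = 0.67701728 / 0.72129728 = 0.9386

Final posterior: 0.9386


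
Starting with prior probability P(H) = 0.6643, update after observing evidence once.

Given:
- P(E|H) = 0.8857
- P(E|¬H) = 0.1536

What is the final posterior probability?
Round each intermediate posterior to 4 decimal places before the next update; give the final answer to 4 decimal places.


Sequential Bayesian updating:

Initial prior: P(H) = 0.6643

Update 1:
  P(E) = 0.8857 × 0.6643 + 0.1536 × 0.3357 = 0.58837051 + 0.05156352 = 0.63993403
  P(H|E) = 0.58837051 / 0.63993403 = 0.9194

Final posterior: 0.9194


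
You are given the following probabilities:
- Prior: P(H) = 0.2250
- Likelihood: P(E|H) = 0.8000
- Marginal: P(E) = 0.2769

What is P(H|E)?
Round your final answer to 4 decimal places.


Using Bayes' theorem:

P(H|E) = P(E|H) × P(H) / P(E)
       = 0.8000 × 0.2250 / 0.2769
       = 0.18000000 / 0.2769
       = 0.6501

The evidence strengthens our belief in H.
Prior: 0.2250 → Posterior: 0.6501


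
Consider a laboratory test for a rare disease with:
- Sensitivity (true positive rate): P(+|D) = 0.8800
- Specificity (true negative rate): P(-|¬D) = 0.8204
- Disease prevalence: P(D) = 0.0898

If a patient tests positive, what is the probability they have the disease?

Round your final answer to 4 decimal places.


Let D = has disease, + = positive test

Given:
- P(D) = 0.0898 (prevalence)
- P(+|D) = 0.8800 (sensitivity)
- P(-|¬D) = 0.8204 (specificity)
- P(+|¬D) = 0.1796 (false positive rate = 1 - specificity)

Step 1: Find P(+)
P(+) = P(+|D)P(D) + P(+|¬D)P(¬D)
     = 0.8800 × 0.0898 + 0.1796 × 0.9102
     = 0.07902400 + 0.16347192
     = 0.24249592

Step 2: Apply Bayes' theorem for P(D|+)
P(D|+) = P(+|D)P(D) / P(+)
       = 0.07902400 / 0.24249592
       = 0.3259


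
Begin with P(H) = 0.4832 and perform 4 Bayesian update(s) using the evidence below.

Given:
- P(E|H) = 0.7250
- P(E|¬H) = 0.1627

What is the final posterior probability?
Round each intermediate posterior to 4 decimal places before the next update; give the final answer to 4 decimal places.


Sequential Bayesian updating:

Initial prior: P(H) = 0.4832

Update 1:
  P(E) = 0.7250 × 0.4832 + 0.1627 × 0.5168 = 0.35032000 + 0.08408336 = 0.43440336
  P(H|E) = 0.35032000 / 0.43440336 = 0.8064

Update 2:
  P(E) = 0.7250 × 0.8064 + 0.1627 × 0.1936 = 0.58464000 + 0.03149872 = 0.61613872
  P(H|E) = 0.58464000 / 0.61613872 = 0.9489

Update 3:
  P(E) = 0.7250 × 0.9489 + 0.1627 × 0.0511 = 0.68795250 + 0.00831397 = 0.69626647
  P(H|E) = 0.68795250 / 0.69626647 = 0.9881

Update 4:
  P(E) = 0.7250 × 0.9881 + 0.1627 × 0.0119 = 0.71637250 + 0.00193613 = 0.71830863
  P(H|E) = 0.71637250 / 0.71830863 = 0.9973

Final posterior: 0.9973


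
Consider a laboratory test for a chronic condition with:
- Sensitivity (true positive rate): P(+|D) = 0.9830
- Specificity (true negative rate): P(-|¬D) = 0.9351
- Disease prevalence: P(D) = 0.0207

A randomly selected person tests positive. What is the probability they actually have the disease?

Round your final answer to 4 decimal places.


Let D = has disease, + = positive test

Given:
- P(D) = 0.0207 (prevalence)
- P(+|D) = 0.9830 (sensitivity)
- P(-|¬D) = 0.9351 (specificity)
- P(+|¬D) = 0.0649 (false positive rate = 1 - specificity)

Step 1: Find P(+)
P(+) = P(+|D)P(D) + P(+|¬D)P(¬D)
     = 0.9830 × 0.0207 + 0.0649 × 0.9793
     = 0.02034810 + 0.06355657
     = 0.08390467

Step 2: Apply Bayes' theorem for P(D|+)
P(D|+) = P(+|D)P(D) / P(+)
       = 0.02034810 / 0.08390467
       = 0.2425


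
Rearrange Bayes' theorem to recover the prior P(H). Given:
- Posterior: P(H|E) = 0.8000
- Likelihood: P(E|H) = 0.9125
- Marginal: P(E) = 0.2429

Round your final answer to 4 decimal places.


From Bayes' theorem: P(H|E) = P(E|H) × P(H) / P(E)

Rearranging for P(H):
P(H) = P(H|E) × P(E) / P(E|H)
     = 0.8000 × 0.2429 / 0.9125
     = 0.19432000 / 0.9125
     = 0.2130


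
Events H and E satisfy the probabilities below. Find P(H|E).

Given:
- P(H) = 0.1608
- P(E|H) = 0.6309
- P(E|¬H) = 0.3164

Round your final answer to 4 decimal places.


Bayes' theorem: P(H|E) = P(E|H) × P(H) / P(E)

Step 1: Calculate P(E) using law of total probability
P(E) = P(E|H)P(H) + P(E|¬H)P(¬H)
     = 0.6309 × 0.1608 + 0.3164 × 0.8392
     = 0.10144872 + 0.26552288
     = 0.36697160

Step 2: Apply Bayes' theorem
P(H|E) = P(E|H) × P(H) / P(E)
       = 0.10144872 / 0.36697160
       = 0.2764


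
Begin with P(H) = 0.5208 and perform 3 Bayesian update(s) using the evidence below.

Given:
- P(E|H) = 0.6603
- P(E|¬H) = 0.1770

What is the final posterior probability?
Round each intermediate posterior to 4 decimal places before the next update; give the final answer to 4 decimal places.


Sequential Bayesian updating:

Initial prior: P(H) = 0.5208

Update 1:
  P(E) = 0.6603 × 0.5208 + 0.1770 × 0.4792 = 0.34388424 + 0.08481840 = 0.42870264
  P(H|E) = 0.34388424 / 0.42870264 = 0.8022

Update 2:
  P(E) = 0.6603 × 0.8022 + 0.1770 × 0.1978 = 0.52969266 + 0.03501060 = 0.56470326
  P(H|E) = 0.52969266 / 0.56470326 = 0.9380

Update 3:
  P(E) = 0.6603 × 0.9380 + 0.1770 × 0.0620 = 0.61936140 + 0.01097400 = 0.63033540
  P(H|E) = 0.61936140 / 0.63033540 = 0.9826

Final posterior: 0.9826


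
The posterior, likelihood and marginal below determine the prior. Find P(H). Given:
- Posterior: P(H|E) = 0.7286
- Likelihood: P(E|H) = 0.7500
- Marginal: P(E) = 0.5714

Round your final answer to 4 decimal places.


From Bayes' theorem: P(H|E) = P(E|H) × P(H) / P(E)

Rearranging for P(H):
P(H) = P(H|E) × P(E) / P(E|H)
     = 0.7286 × 0.5714 / 0.7500
     = 0.41632204 / 0.7500
     = 0.5551


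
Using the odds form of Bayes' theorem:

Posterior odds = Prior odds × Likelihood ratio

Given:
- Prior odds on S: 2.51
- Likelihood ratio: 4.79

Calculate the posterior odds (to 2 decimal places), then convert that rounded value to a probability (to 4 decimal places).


Step 1: Calculate posterior odds
Posterior odds = Prior odds × LR
               = 2.51 × 4.79
               = 12.02

Step 2: Convert to probability
P(S|E) = Posterior odds / (1 + Posterior odds)
       = 12.02 / (1 + 12.02)
       = 12.02 / 13.02
       = 0.9232

The evidence increased P(S) from 0.7151 to 0.9232.


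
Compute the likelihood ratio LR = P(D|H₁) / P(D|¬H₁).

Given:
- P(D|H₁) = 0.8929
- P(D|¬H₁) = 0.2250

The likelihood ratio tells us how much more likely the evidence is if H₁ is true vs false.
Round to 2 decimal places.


Likelihood Ratio (LR) = P(D|H₁) / P(D|¬H₁)

LR = 0.8929 / 0.2250
   = 3.97

The evidence is 3.97 times more likely if H₁ is true than if H₁ is false.
LR > 1, so observing D raises the odds in favor of H₁.


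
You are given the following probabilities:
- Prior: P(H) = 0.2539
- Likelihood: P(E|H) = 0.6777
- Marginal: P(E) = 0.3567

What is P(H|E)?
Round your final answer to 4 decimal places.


Using Bayes' theorem:

P(H|E) = P(E|H) × P(H) / P(E)
       = 0.6777 × 0.2539 / 0.3567
       = 0.17206803 / 0.3567
       = 0.4824

The evidence strengthens our belief in H.
Prior: 0.2539 → Posterior: 0.4824


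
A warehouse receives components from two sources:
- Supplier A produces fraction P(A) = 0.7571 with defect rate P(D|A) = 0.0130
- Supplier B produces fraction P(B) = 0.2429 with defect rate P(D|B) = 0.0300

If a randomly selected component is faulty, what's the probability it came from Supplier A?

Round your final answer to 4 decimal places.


Let A = from Supplier A, D = faulty

Given:
- P(A) = 0.7571, P(B) = 0.2429
- P(D|A) = 0.0130, P(D|B) = 0.0300

Step 1: Find P(D)
P(D) = P(D|A)P(A) + P(D|B)P(B)
     = 0.0130 × 0.7571 + 0.0300 × 0.2429
     = 0.00984230 + 0.00728700
     = 0.01712930

Step 2: Apply Bayes' theorem
P(A|D) = P(D|A)P(A) / P(D)
       = 0.00984230 / 0.01712930
       = 0.5746


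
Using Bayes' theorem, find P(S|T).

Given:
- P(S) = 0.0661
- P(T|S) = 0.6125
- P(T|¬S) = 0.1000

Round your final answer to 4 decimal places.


Bayes' theorem: P(S|T) = P(T|S) × P(S) / P(T)

Step 1: Calculate P(T) using law of total probability
P(T) = P(T|S)P(S) + P(T|¬S)P(¬S)
     = 0.6125 × 0.0661 + 0.1000 × 0.9339
     = 0.04048625 + 0.09339000
     = 0.13387625

Step 2: Apply Bayes' theorem
P(S|T) = P(T|S) × P(S) / P(T)
       = 0.04048625 / 0.13387625
       = 0.3024


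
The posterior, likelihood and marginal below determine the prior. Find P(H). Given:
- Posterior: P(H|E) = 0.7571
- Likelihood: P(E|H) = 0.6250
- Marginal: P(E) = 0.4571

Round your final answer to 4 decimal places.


From Bayes' theorem: P(H|E) = P(E|H) × P(H) / P(E)

Rearranging for P(H):
P(H) = P(H|E) × P(E) / P(E|H)
     = 0.7571 × 0.4571 / 0.6250
     = 0.34607041 / 0.6250
     = 0.5537


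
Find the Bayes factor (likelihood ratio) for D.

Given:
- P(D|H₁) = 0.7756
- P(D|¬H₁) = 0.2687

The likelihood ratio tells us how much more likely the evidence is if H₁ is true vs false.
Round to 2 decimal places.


Likelihood Ratio (LR) = P(D|H₁) / P(D|¬H₁)

LR = 0.7756 / 0.2687
   = 2.89

The evidence is 2.89 times more likely if H₁ is true than if H₁ is false.
Because LR exceeds 1, D is evidence for H₁.


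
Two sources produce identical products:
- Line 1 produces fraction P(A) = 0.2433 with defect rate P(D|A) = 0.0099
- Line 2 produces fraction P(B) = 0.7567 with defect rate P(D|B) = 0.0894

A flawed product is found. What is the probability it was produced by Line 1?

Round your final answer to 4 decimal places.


Let A = from Line 1, D = flawed

Given:
- P(A) = 0.2433, P(B) = 0.7567
- P(D|A) = 0.0099, P(D|B) = 0.0894

Step 1: Find P(D)
P(D) = P(D|A)P(A) + P(D|B)P(B)
     = 0.0099 × 0.2433 + 0.0894 × 0.7567
     = 0.00240867 + 0.06764898
     = 0.07005765

Step 2: Apply Bayes' theorem
P(A|D) = P(D|A)P(A) / P(D)
       = 0.00240867 / 0.07005765
       = 0.0344


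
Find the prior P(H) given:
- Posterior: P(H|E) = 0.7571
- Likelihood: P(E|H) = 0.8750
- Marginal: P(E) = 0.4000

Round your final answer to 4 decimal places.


From Bayes' theorem: P(H|E) = P(E|H) × P(H) / P(E)

Rearranging for P(H):
P(H) = P(H|E) × P(E) / P(E|H)
     = 0.7571 × 0.4000 / 0.8750
     = 0.30284000 / 0.8750
     = 0.3461


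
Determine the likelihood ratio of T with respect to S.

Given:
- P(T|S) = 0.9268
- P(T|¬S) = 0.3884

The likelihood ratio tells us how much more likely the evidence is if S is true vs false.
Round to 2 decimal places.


Likelihood Ratio (LR) = P(T|S) / P(T|¬S)

LR = 0.9268 / 0.3884
   = 2.39

The evidence is 2.39 times more likely if S is true than if S is false.
Because LR exceeds 1, T is evidence for S.


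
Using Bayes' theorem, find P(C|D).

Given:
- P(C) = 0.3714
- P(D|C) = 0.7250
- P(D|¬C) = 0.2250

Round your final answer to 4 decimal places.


Bayes' theorem: P(C|D) = P(D|C) × P(C) / P(D)

Step 1: Calculate P(D) using law of total probability
P(D) = P(D|C)P(C) + P(D|¬C)P(¬C)
     = 0.7250 × 0.3714 + 0.2250 × 0.6286
     = 0.26926500 + 0.14143500
     = 0.41070000

Step 2: Apply Bayes' theorem
P(C|D) = P(D|C) × P(C) / P(D)
       = 0.26926500 / 0.41070000
       = 0.6556


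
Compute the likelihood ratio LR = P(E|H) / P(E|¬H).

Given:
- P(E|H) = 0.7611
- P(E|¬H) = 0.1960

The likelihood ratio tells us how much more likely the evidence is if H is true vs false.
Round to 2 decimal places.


Likelihood Ratio (LR) = P(E|H) / P(E|¬H)

LR = 0.7611 / 0.1960
   = 3.88

The evidence is 3.88 times more likely if H is true than if H is false.
LR > 1, so observing E raises the odds in favor of H.


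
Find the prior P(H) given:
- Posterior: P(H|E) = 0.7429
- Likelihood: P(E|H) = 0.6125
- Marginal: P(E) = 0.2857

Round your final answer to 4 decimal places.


From Bayes' theorem: P(H|E) = P(E|H) × P(H) / P(E)

Rearranging for P(H):
P(H) = P(H|E) × P(E) / P(E|H)
     = 0.7429 × 0.2857 / 0.6125
     = 0.21224653 / 0.6125
     = 0.3465


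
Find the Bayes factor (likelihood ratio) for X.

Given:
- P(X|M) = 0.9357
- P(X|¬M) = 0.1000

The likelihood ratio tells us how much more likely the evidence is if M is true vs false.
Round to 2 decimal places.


Likelihood Ratio (LR) = P(X|M) / P(X|¬M)

LR = 0.9357 / 0.1000
   = 9.36

The evidence is 9.36 times more likely if M is true than if M is false.
Since LR > 1, the evidence supports M over ¬M.


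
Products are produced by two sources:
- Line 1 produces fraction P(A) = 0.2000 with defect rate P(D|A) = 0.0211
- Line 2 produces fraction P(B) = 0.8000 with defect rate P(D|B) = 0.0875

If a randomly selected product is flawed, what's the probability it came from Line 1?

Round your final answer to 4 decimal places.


Let A = from Line 1, D = flawed

Given:
- P(A) = 0.2000, P(B) = 0.8000
- P(D|A) = 0.0211, P(D|B) = 0.0875

Step 1: Find P(D)
P(D) = P(D|A)P(A) + P(D|B)P(B)
     = 0.0211 × 0.2000 + 0.0875 × 0.8000
     = 0.00422000 + 0.07000000
     = 0.07422000

Step 2: Apply Bayes' theorem
P(A|D) = P(D|A)P(A) / P(D)
       = 0.00422000 / 0.07422000
       = 0.0569


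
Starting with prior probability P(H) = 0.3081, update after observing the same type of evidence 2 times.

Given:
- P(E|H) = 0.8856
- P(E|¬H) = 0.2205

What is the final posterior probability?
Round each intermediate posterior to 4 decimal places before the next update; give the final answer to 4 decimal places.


Sequential Bayesian updating:

Initial prior: P(H) = 0.3081

Update 1:
  P(E) = 0.8856 × 0.3081 + 0.2205 × 0.6919 = 0.27285336 + 0.15256395 = 0.42541731
  P(H|E) = 0.27285336 / 0.42541731 = 0.6414

Update 2:
  P(E) = 0.8856 × 0.6414 + 0.2205 × 0.3586 = 0.56802384 + 0.07907130 = 0.64709514
  P(H|E) = 0.56802384 / 0.64709514 = 0.8778

Final posterior: 0.8778


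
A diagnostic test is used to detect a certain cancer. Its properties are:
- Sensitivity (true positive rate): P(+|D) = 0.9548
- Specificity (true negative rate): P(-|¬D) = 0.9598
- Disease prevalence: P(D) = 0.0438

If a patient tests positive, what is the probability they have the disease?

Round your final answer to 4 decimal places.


Let D = has disease, + = positive test

Given:
- P(D) = 0.0438 (prevalence)
- P(+|D) = 0.9548 (sensitivity)
- P(-|¬D) = 0.9598 (specificity)
- P(+|¬D) = 0.0402 (false positive rate = 1 - specificity)

Step 1: Find P(+)
P(+) = P(+|D)P(D) + P(+|¬D)P(¬D)
     = 0.9548 × 0.0438 + 0.0402 × 0.9562
     = 0.04182024 + 0.03843924
     = 0.08025948

Step 2: Apply Bayes' theorem for P(D|+)
P(D|+) = P(+|D)P(D) / P(+)
       = 0.04182024 / 0.08025948
       = 0.5211


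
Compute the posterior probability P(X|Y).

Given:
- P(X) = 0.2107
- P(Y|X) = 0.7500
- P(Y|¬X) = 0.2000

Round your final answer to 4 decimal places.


Bayes' theorem: P(X|Y) = P(Y|X) × P(X) / P(Y)

Step 1: Calculate P(Y) using law of total probability
P(Y) = P(Y|X)P(X) + P(Y|¬X)P(¬X)
     = 0.7500 × 0.2107 + 0.2000 × 0.7893
     = 0.15802500 + 0.15786000
     = 0.31588500

Step 2: Apply Bayes' theorem
P(X|Y) = P(Y|X) × P(X) / P(Y)
       = 0.15802500 / 0.31588500
       = 0.5003


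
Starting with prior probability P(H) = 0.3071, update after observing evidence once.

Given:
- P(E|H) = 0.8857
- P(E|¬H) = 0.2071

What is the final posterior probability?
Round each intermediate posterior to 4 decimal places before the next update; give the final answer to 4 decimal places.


Sequential Bayesian updating:

Initial prior: P(H) = 0.3071

Update 1:
  P(E) = 0.8857 × 0.3071 + 0.2071 × 0.6929 = 0.27199847 + 0.14349959 = 0.41549806
  P(H|E) = 0.27199847 / 0.41549806 = 0.6546

Final posterior: 0.6546


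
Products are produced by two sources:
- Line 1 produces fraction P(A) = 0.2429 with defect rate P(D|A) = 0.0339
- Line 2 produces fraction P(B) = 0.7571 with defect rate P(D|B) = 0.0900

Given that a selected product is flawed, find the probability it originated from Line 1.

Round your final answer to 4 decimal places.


Let A = from Line 1, D = flawed

Given:
- P(A) = 0.2429, P(B) = 0.7571
- P(D|A) = 0.0339, P(D|B) = 0.0900

Step 1: Find P(D)
P(D) = P(D|A)P(A) + P(D|B)P(B)
     = 0.0339 × 0.2429 + 0.0900 × 0.7571
     = 0.00823431 + 0.06813900
     = 0.07637331

Step 2: Apply Bayes' theorem
P(A|D) = P(D|A)P(A) / P(D)
       = 0.00823431 / 0.07637331
       = 0.1078


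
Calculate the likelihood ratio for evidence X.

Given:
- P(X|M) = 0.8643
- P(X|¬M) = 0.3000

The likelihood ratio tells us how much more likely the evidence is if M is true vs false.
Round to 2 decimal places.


Likelihood Ratio (LR) = P(X|M) / P(X|¬M)

LR = 0.8643 / 0.3000
   = 2.88

The evidence is 2.88 times more likely if M is true than if M is false.
Since LR > 1, the evidence supports M over ¬M.


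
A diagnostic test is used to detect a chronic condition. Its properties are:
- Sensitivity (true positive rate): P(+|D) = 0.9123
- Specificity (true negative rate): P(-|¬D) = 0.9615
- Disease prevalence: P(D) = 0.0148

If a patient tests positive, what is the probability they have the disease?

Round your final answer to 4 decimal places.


Let D = has disease, + = positive test

Given:
- P(D) = 0.0148 (prevalence)
- P(+|D) = 0.9123 (sensitivity)
- P(-|¬D) = 0.9615 (specificity)
- P(+|¬D) = 0.0385 (false positive rate = 1 - specificity)

Step 1: Find P(+)
P(+) = P(+|D)P(D) + P(+|¬D)P(¬D)
     = 0.9123 × 0.0148 + 0.0385 × 0.9852
     = 0.01350204 + 0.03793020
     = 0.05143224

Step 2: Apply Bayes' theorem for P(D|+)
P(D|+) = P(+|D)P(D) / P(+)
       = 0.01350204 / 0.05143224
       = 0.2625


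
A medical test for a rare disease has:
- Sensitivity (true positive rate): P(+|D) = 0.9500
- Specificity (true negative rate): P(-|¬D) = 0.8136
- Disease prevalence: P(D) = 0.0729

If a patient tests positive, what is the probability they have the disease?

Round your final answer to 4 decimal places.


Let D = has disease, + = positive test

Given:
- P(D) = 0.0729 (prevalence)
- P(+|D) = 0.9500 (sensitivity)
- P(-|¬D) = 0.8136 (specificity)
- P(+|¬D) = 0.1864 (false positive rate = 1 - specificity)

Step 1: Find P(+)
P(+) = P(+|D)P(D) + P(+|¬D)P(¬D)
     = 0.9500 × 0.0729 + 0.1864 × 0.9271
     = 0.06925500 + 0.17281144
     = 0.24206644

Step 2: Apply Bayes' theorem for P(D|+)
P(D|+) = P(+|D)P(D) / P(+)
       = 0.06925500 / 0.24206644
       = 0.2861


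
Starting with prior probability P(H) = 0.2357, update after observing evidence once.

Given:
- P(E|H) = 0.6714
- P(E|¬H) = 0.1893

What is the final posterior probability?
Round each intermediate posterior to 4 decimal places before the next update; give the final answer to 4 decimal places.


Sequential Bayesian updating:

Initial prior: P(H) = 0.2357

Update 1:
  P(E) = 0.6714 × 0.2357 + 0.1893 × 0.7643 = 0.15824898 + 0.14468199 = 0.30293097
  P(H|E) = 0.15824898 / 0.30293097 = 0.5224

Final posterior: 0.5224


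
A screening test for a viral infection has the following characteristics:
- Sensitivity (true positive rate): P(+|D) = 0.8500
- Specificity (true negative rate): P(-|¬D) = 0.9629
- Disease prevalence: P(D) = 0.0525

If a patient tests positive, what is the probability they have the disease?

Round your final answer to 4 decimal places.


Let D = has disease, + = positive test

Given:
- P(D) = 0.0525 (prevalence)
- P(+|D) = 0.8500 (sensitivity)
- P(-|¬D) = 0.9629 (specificity)
- P(+|¬D) = 0.0371 (false positive rate = 1 - specificity)

Step 1: Find P(+)
P(+) = P(+|D)P(D) + P(+|¬D)P(¬D)
     = 0.8500 × 0.0525 + 0.0371 × 0.9475
     = 0.04462500 + 0.03515225
     = 0.07977725

Step 2: Apply Bayes' theorem for P(D|+)
P(D|+) = P(+|D)P(D) / P(+)
       = 0.04462500 / 0.07977725
       = 0.5594


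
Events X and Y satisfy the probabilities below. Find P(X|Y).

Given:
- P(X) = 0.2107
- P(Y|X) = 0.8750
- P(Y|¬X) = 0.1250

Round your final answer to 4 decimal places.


Bayes' theorem: P(X|Y) = P(Y|X) × P(X) / P(Y)

Step 1: Calculate P(Y) using law of total probability
P(Y) = P(Y|X)P(X) + P(Y|¬X)P(¬X)
     = 0.8750 × 0.2107 + 0.1250 × 0.7893
     = 0.18436250 + 0.09866250
     = 0.28302500

Step 2: Apply Bayes' theorem
P(X|Y) = P(Y|X) × P(X) / P(Y)
       = 0.18436250 / 0.28302500
       = 0.6514


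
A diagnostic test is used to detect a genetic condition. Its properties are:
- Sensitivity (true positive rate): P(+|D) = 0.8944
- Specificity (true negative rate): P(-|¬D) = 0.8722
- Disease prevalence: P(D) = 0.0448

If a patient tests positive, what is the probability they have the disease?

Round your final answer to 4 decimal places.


Let D = has disease, + = positive test

Given:
- P(D) = 0.0448 (prevalence)
- P(+|D) = 0.8944 (sensitivity)
- P(-|¬D) = 0.8722 (specificity)
- P(+|¬D) = 0.1278 (false positive rate = 1 - specificity)

Step 1: Find P(+)
P(+) = P(+|D)P(D) + P(+|¬D)P(¬D)
     = 0.8944 × 0.0448 + 0.1278 × 0.9552
     = 0.04006912 + 0.12207456
     = 0.16214368

Step 2: Apply Bayes' theorem for P(D|+)
P(D|+) = P(+|D)P(D) / P(+)
       = 0.04006912 / 0.16214368
       = 0.2471
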